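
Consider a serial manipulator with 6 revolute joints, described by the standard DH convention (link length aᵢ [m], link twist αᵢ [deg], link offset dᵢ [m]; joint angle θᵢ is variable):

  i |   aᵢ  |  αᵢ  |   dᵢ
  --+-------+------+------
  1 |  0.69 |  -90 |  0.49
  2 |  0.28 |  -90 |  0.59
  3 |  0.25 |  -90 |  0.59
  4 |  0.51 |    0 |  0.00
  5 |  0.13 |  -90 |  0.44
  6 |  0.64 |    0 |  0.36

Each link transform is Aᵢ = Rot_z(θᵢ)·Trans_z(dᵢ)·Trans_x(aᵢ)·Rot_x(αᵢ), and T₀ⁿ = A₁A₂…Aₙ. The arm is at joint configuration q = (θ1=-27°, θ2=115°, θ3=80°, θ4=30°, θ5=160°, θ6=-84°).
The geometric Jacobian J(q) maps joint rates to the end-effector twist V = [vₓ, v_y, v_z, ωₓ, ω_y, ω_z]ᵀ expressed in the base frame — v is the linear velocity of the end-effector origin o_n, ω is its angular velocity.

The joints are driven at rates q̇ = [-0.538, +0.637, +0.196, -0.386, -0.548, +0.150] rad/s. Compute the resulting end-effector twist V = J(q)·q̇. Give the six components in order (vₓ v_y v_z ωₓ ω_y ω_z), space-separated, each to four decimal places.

0.6439 0.0873 0.4399 -0.2744 1.0080 -1.2305

o_n = [0.2200, -0.2790, 1.4147]
J₁: ẑ×o_n = [0.2790, 0.2200, -0.0000], ω = ẑ
J2: z=[0.4540, 0.8910, 0.0000] o=[0.6148, -0.3133, 0.4900] → [0.8239, -0.4198, 0.3673, 0.4540, 0.8910, 0.0000]
J3: z=[-0.8075, 0.4115, 0.4226] o=[0.7772, 0.2662, 0.2362] → [0.7153, 0.7162, 0.6695, -0.8075, 0.4115, 0.4226]
J4: z=[0.2920, -0.3437, 0.8925] o=[0.1727, 0.2979, 0.4462] → [0.1820, -0.2405, -0.1522, 0.2920, -0.3437, 0.8925]
J5: z=[0.2920, -0.3437, 0.8925] o=[0.1522, -0.1799, 0.2690] → [-0.3053, -0.2741, -0.0056, 0.2920, -0.3437, 0.8925]
J6: z=[-0.8842, 0.2586, 0.3889] o=[0.3281, -0.2137, 0.6914] → [0.2124, 0.5976, 0.0856, -0.8842, 0.2586, 0.3889]
V = J·q̇ = [0.6439, 0.0873, 0.4399, -0.2744, 1.0080, -1.2305]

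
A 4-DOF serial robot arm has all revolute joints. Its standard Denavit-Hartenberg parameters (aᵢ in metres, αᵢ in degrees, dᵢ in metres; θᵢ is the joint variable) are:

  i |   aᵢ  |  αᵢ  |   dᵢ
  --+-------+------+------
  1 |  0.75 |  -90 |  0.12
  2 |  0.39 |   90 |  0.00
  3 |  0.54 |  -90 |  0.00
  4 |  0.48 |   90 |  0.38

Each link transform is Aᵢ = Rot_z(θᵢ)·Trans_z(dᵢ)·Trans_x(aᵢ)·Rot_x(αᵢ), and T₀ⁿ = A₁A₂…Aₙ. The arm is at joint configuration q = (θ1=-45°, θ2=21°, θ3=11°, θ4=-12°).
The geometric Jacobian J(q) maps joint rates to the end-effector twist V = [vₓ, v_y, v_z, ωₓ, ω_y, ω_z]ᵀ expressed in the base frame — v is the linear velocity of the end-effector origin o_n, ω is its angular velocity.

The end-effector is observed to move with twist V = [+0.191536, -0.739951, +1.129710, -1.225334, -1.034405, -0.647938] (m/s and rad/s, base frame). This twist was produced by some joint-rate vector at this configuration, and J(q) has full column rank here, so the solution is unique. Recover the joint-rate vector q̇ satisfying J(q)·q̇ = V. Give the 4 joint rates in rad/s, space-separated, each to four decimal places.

o_n = [1.8194, -1.0194, -0.2557]
J₁: ẑ×o_n = [1.0194, 1.8194, -0.0000], ω = ẑ
J2: z=[0.7071, 0.7071, 0.0000] o=[0.5303, -0.5303, 0.1200] → [-0.2657, 0.2657, -1.2573, 0.7071, 0.7071, 0.0000]
J3: z=[0.2534, -0.2534, 0.9336] o=[0.7878, -0.7878, -0.0198] → [0.2760, 1.0228, 0.2027, 0.2534, -0.2534, 0.9336]
J4: z=[0.5682, 0.8201, 0.0684] o=[1.2106, -1.0649, -0.2097] → [-0.0408, 0.0678, -0.4734, 0.5682, 0.8201, 0.0684]
q̇ = J⁺·V = [0.2000, -0.6830, -0.8400, -0.9320]

0.2000 -0.6830 -0.8400 -0.9320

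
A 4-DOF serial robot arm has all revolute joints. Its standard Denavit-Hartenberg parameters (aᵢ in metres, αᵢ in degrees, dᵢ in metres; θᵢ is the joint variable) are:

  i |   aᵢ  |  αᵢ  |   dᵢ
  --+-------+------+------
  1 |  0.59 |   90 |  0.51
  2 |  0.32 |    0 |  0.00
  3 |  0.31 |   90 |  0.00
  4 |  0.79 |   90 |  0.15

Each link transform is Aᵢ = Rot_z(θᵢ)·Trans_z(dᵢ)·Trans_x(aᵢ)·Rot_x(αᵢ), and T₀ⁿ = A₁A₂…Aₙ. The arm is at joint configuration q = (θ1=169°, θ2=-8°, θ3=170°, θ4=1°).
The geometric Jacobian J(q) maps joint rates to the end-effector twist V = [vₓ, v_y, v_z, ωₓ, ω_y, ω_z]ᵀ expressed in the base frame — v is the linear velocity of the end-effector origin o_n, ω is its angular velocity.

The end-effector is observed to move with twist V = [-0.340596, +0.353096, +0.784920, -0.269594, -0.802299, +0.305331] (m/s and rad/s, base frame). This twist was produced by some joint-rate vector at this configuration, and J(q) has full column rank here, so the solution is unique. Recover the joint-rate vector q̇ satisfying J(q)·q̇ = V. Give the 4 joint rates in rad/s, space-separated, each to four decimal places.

-0.0380 -0.1650 -0.6740 0.3610

o_n = [0.0937, -0.0042, 0.9480]
J₁: ẑ×o_n = [0.0042, 0.0937, -0.0000], ω = ẑ
J2: z=[0.1908, 0.9816, 0.0000] o=[-0.5792, 0.1126, 0.5100] → [0.4300, -0.0836, -0.6828, 0.1908, 0.9816, 0.0000]
J3: z=[0.1908, 0.9816, 0.0000] o=[-0.8902, 0.1730, 0.4655] → [0.4737, -0.0921, -0.9997, 0.1908, 0.9816, 0.0000]
J4: z=[-0.3033, 0.0590, 0.9511] o=[-0.6008, 0.1168, 0.5613] → [0.1378, 0.7779, -0.0043, -0.3033, 0.0590, 0.9511]
q̇ = J⁺·V = [-0.0380, -0.1650, -0.6740, 0.3610]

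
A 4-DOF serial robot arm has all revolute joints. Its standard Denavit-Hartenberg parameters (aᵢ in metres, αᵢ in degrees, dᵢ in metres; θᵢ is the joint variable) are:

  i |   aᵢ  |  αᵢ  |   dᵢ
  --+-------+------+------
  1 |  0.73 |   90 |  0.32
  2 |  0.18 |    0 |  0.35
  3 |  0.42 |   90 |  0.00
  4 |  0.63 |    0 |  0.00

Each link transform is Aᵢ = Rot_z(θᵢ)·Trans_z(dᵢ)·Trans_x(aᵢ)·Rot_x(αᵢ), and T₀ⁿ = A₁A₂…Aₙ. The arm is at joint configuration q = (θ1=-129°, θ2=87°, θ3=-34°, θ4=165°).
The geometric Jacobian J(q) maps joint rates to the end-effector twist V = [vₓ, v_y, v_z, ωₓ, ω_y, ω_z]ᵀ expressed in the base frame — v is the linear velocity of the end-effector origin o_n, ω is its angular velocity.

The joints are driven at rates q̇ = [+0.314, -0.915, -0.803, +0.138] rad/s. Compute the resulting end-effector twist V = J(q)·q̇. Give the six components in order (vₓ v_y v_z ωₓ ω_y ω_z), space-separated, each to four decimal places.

0.1844 -0.2180 0.1683 1.2658 -1.1668 0.2309

o_n = [-0.7926, -0.1636, 0.3492]
J₁: ẑ×o_n = [0.1636, -0.7926, 0.0000], ω = ẑ
J2: z=[-0.7771, 0.6293, 0.0000] o=[-0.4594, -0.5673, 0.3200] → [0.0184, 0.0227, -0.1040, -0.7771, 0.6293, 0.0000]
J3: z=[-0.7771, 0.6293, 0.0000] o=[-0.7373, -0.3544, 0.4998] → [-0.0948, -0.1170, -0.1135, -0.7771, 0.6293, 0.0000]
J4: z=[-0.5026, -0.6207, -0.6018] o=[-0.8964, -0.5508, 0.8352] → [0.5347, -0.3067, -0.1302, -0.5026, -0.6207, -0.6018]
V = J·q̇ = [0.1844, -0.2180, 0.1683, 1.2658, -1.1668, 0.2309]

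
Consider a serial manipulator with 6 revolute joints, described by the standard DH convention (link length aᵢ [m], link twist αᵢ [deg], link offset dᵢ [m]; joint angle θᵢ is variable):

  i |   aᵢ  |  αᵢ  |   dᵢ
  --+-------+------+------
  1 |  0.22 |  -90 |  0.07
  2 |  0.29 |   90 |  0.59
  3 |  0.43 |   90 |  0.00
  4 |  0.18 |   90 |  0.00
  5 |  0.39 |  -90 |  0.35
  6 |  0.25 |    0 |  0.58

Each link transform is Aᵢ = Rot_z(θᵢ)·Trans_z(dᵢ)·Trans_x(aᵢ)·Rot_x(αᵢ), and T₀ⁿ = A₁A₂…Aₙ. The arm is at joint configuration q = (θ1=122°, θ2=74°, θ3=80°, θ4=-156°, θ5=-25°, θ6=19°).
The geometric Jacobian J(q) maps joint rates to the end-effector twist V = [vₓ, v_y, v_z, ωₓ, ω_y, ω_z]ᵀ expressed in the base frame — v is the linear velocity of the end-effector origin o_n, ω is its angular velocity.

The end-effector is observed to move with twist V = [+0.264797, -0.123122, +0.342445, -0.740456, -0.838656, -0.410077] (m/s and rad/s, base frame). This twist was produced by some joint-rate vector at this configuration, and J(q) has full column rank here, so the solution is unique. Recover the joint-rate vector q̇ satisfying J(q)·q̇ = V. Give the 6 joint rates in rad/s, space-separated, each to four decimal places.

o_n = [-0.0732, 0.1788, -0.4016]
J₁: ẑ×o_n = [-0.1788, -0.0732, 0.0000], ω = ẑ
J2: z=[-0.8480, -0.5299, 0.0000] o=[-0.1166, 0.1866, 0.0700] → [0.2499, -0.3999, 0.0296, -0.8480, -0.5299, 0.0000]
J3: z=[-0.5094, 0.8152, 0.2756] o=[-0.6593, -0.0583, -0.2088] → [-0.2225, 0.0633, -0.5985, -0.5094, 0.8152, 0.2756]
J4: z=[0.0034, 0.3222, -0.9467] o=[-1.0293, -0.2652, -0.2805] → [0.3813, -0.9047, -0.3066, 0.0034, 0.3222, -0.9467]
J5: z=[-0.1153, 0.9405, 0.3197] o=[-0.8505, -0.2458, -0.2733] → [-0.2564, 0.2337, -0.7800, -0.1153, 0.9405, 0.3197]
J6: z=[0.4229, 0.3377, -0.8409] o=[-0.5404, 0.0685, 0.0089] → [-0.0459, -0.2192, -0.1111, 0.4229, 0.3377, -0.8409]
q̇ = J⁺·V = [-0.5390, 0.9630, 0.0390, -0.3590, -0.3120, 0.1450]

-0.5390 0.9630 0.0390 -0.3590 -0.3120 0.1450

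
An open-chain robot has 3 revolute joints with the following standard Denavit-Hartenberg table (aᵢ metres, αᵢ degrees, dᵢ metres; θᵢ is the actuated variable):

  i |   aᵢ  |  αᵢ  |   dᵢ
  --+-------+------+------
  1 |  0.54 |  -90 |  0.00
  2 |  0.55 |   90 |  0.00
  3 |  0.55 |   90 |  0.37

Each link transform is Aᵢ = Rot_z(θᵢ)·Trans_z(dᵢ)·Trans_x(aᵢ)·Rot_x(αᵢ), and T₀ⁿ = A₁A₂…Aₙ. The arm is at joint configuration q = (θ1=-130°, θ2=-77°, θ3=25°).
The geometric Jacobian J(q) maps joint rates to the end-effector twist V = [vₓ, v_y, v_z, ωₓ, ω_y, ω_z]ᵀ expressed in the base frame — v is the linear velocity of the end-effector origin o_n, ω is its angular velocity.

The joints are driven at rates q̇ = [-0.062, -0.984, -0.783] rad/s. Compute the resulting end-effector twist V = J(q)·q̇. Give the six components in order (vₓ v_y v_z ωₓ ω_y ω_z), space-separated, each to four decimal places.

o_n = [-0.0889, -0.4676, 1.1048]
J₁: ẑ×o_n = [0.4676, -0.0889, 0.0000], ω = ẑ
J2: z=[0.7660, -0.6428, 0.0000] o=[-0.3471, -0.4137, 0.0000] → [-0.7102, -0.8463, 0.1247, 0.7660, -0.6428, 0.0000]
J3: z=[0.6263, 0.7464, 0.2250] o=[-0.4266, -0.5084, 0.5359] → [0.4155, -0.2804, -0.2265, 0.6263, 0.7464, 0.2250]
V = J·q̇ = [0.3445, 1.0578, 0.0547, -1.2442, 0.0481, -0.2381]

0.3445 1.0578 0.0547 -1.2442 0.0481 -0.2381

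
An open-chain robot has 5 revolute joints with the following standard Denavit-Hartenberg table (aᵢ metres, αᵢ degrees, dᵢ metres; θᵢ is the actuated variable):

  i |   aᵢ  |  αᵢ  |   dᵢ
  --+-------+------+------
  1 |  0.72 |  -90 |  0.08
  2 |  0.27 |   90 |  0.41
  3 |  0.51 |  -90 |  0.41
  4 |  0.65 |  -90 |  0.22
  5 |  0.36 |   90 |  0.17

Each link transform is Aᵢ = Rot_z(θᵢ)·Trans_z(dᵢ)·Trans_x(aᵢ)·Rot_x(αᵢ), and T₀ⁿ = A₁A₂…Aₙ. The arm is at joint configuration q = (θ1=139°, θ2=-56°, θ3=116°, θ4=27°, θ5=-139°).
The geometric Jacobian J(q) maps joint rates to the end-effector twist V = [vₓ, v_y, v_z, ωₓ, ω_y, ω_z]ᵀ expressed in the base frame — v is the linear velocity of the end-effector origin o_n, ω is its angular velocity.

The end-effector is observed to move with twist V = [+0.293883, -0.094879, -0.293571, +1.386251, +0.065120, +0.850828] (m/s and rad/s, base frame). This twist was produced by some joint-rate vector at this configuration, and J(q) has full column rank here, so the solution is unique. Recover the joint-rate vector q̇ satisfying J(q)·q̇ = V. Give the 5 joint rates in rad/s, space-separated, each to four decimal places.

o_n = [-0.8793, -0.4308, -0.2673]
J₁: ẑ×o_n = [0.4308, -0.8793, 0.0000], ω = ẑ
J2: z=[-0.6561, -0.7547, 0.0000] o=[-0.5434, 0.4724, 0.0800] → [0.2621, -0.2279, 0.3390, -0.6561, -0.7547, 0.0000]
J3: z=[0.6257, -0.5439, 0.5592] o=[-0.9263, 0.2620, 0.3038] → [0.6980, 0.3837, -0.4079, 0.6257, -0.5439, 0.5592]
J4: z=[0.6669, 0.0011, -0.7451] o=[-0.8762, -0.3890, 0.3478] → [-0.0318, 0.4126, -0.0279, 0.6669, 0.0011, -0.7451]
J5: z=[-0.3738, 0.8656, -0.3333] o=[-1.1484, -0.7142, -0.1917] → [0.0290, -0.1180, -0.3389, -0.3738, 0.8656, -0.3333]
q̇ = J⁺·V = [0.8060, -0.9950, 0.3420, 0.4550, -0.5780]

0.8060 -0.9950 0.3420 0.4550 -0.5780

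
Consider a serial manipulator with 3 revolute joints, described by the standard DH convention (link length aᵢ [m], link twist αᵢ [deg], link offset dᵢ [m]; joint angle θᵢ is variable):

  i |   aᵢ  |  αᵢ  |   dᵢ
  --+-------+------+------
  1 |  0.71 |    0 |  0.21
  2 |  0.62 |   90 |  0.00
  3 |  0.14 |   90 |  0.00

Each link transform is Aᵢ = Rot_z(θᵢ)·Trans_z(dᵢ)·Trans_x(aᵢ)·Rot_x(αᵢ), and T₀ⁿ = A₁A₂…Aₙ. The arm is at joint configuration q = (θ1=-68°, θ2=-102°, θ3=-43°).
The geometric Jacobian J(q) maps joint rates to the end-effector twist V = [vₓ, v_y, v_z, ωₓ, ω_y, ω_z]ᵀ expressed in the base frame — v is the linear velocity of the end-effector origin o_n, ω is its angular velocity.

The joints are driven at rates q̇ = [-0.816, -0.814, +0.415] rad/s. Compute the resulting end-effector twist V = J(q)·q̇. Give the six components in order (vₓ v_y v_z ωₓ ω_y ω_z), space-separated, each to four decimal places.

o_n = [-0.4454, -0.7837, 0.1145]
J₁: ẑ×o_n = [0.7837, -0.4454, 0.0000], ω = ẑ
J2: z=[0.0000, 0.0000, 1.0000] o=[0.2660, -0.6583, 0.2100] → [0.1254, -0.7114, 0.0000, 0.0000, 0.0000, 1.0000]
J3: z=[-0.1736, 0.9848, 0.0000] o=[-0.3446, -0.7660, 0.2100] → [-0.0940, -0.0166, 0.1024, -0.1736, 0.9848, 0.0000]
V = J·q̇ = [-0.7807, 0.9357, 0.0425, -0.0721, 0.4087, -1.6300]

-0.7807 0.9357 0.0425 -0.0721 0.4087 -1.6300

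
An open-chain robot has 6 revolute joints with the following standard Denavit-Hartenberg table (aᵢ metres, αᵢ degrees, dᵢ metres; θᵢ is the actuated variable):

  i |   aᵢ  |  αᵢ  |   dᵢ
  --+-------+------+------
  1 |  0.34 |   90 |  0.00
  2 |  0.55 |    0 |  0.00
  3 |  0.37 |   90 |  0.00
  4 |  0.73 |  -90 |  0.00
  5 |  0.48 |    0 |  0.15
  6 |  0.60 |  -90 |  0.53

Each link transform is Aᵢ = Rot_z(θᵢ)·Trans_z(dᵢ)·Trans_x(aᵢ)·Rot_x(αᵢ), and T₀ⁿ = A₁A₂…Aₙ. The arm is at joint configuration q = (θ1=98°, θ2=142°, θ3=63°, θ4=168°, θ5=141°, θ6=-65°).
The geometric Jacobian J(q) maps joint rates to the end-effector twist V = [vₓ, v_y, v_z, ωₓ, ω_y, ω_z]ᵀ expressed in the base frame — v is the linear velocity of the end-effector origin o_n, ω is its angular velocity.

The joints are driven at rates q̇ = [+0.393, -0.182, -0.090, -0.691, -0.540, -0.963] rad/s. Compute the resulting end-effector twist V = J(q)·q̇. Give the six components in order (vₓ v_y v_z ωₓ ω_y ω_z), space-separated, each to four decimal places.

o_n = [-0.6274, 0.4351, -0.3518]
J₁: ẑ×o_n = [-0.4351, -0.6274, 0.0000], ω = ẑ
J2: z=[0.9903, 0.1392, 0.0000] o=[-0.0473, 0.3367, 0.0000] → [-0.0490, 0.3484, 0.1782, 0.9903, 0.1392, 0.0000]
J3: z=[0.9903, 0.1392, 0.0000] o=[0.0130, -0.0925, 0.3386] → [-0.0961, 0.6837, 0.6116, 0.9903, 0.1392, 0.0000]
J4: z=[0.0588, -0.4185, 0.9063] o=[0.0597, -0.4246, 0.1822] → [-0.5556, -0.5913, -0.2370, 0.0588, -0.4185, 0.9063]
J5: z=[-0.9949, 0.0505, 0.0879] o=[0.1199, 0.2374, 0.4840] → [-0.0596, -0.8972, -0.1590, -0.9949, 0.0505, 0.0879]
J6: z=[-0.9949, 0.0505, 0.0879] o=[-0.0779, 0.0331, 0.0692] → [-0.0566, -0.4672, -0.3722, -0.9949, 0.0505, 0.0879]
V = J·q̇ = [0.3171, 0.9715, 0.5206, 1.1853, 0.1755, -0.3653]

0.3171 0.9715 0.5206 1.1853 0.1755 -0.3653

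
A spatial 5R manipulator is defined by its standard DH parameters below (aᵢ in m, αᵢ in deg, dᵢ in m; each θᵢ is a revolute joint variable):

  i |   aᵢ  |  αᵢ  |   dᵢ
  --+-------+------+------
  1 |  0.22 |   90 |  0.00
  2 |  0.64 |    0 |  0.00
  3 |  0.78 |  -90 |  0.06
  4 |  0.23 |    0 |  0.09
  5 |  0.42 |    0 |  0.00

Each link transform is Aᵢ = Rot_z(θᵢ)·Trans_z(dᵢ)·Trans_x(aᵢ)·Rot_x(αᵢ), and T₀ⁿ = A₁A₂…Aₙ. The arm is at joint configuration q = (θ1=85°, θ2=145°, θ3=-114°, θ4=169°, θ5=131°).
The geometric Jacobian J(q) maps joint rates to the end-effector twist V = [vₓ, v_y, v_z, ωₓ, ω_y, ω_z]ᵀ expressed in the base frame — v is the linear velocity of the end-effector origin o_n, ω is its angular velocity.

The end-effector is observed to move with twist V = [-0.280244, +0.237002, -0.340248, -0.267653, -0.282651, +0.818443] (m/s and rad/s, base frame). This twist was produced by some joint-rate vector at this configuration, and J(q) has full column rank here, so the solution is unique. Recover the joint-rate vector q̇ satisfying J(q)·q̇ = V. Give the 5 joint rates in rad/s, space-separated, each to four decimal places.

o_n = [0.4049, 0.2702, 0.8378]
J₁: ẑ×o_n = [-0.2702, 0.4049, 0.0000], ω = ẑ
J2: z=[0.9962, -0.0872, 0.0000] o=[0.0192, 0.2192, 0.0000] → [-0.0730, -0.8347, 0.0845, 0.9962, -0.0872, 0.0000]
J3: z=[0.9962, -0.0872, 0.0000] o=[-0.0265, -0.3031, 0.3671] → [-0.0410, -0.4690, 0.6087, 0.9962, -0.0872, 0.0000]
J4: z=[-0.0449, -0.5131, 0.8572] o=[0.0915, 0.3577, 0.7688] → [0.0396, 0.2717, 0.1647, -0.0449, -0.5131, 0.8572]
J5: z=[-0.0449, -0.5131, 0.8572] o=[0.0269, 0.1226, 0.7297] → [-0.1820, 0.3289, 0.1873, -0.0449, -0.5131, 0.8572]
q̇ = J⁺·V = [0.3110, 0.5950, -0.8370, -0.3580, 0.9500]

0.3110 0.5950 -0.8370 -0.3580 0.9500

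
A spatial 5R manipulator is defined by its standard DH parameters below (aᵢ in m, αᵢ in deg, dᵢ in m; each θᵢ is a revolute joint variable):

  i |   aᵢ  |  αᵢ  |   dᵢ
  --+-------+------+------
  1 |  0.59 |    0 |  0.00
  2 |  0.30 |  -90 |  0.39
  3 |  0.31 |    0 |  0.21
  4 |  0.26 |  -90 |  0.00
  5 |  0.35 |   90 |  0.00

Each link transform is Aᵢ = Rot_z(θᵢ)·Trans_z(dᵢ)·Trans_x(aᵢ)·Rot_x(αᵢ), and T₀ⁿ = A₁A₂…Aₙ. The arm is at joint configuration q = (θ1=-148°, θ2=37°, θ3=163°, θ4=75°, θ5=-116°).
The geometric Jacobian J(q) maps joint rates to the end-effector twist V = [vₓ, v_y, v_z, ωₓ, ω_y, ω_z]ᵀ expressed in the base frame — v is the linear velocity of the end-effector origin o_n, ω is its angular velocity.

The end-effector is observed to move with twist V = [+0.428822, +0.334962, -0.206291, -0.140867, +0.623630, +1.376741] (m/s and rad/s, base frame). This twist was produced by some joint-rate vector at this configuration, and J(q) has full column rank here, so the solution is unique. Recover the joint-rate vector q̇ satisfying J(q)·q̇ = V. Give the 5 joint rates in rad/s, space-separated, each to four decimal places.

0.9910 0.7180 -0.0640 -0.2910 -0.6270

o_n = [0.0084, -0.4512, 0.3897]
J₁: ẑ×o_n = [0.4512, 0.0084, -0.0000], ω = ẑ
J2: z=[0.0000, 0.0000, 1.0000] o=[-0.5003, -0.3127, 0.0000] → [0.1386, 0.5087, -0.0000, 0.0000, 0.0000, 1.0000]
J3: z=[0.9336, -0.3584, 0.0000] o=[-0.6079, -0.5927, 0.3900] → [0.0001, 0.0002, 0.3529, 0.9336, -0.3584, 0.0000]
J4: z=[0.9336, -0.3584, 0.0000] o=[-0.3056, -0.3912, 0.2994] → [-0.0324, -0.0844, 0.0565, 0.9336, -0.3584, 0.0000]
J5: z=[-0.3039, -0.7917, 0.5299] o=[-0.2562, -0.2626, 0.5199] → [0.2030, 0.1006, 0.2668, -0.3039, -0.7917, 0.5299]
q̇ = J⁺·V = [0.9910, 0.7180, -0.0640, -0.2910, -0.6270]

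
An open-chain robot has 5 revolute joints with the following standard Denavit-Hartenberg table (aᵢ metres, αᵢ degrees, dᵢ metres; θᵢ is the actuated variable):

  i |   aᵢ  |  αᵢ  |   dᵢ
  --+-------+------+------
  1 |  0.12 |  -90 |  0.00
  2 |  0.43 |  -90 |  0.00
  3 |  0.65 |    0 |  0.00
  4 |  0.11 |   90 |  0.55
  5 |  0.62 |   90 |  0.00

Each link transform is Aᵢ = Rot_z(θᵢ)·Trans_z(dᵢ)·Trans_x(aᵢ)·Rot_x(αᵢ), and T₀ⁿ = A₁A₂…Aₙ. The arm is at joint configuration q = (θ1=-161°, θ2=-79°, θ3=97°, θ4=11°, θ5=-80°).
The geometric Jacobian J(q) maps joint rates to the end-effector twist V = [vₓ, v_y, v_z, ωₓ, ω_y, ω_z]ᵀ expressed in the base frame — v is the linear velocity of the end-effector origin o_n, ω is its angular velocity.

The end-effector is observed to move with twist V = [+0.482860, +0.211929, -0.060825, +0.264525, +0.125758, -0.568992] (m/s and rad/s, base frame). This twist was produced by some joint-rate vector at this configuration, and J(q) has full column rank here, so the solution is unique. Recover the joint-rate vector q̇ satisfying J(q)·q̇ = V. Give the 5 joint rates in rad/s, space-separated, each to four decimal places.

o_n = [-0.3858, 0.7684, 0.2899]
J₁: ẑ×o_n = [-0.7684, -0.3858, 0.0000], ω = ẑ
J2: z=[0.3256, -0.9455, 0.0000] o=[-0.1135, -0.0391, 0.0000] → [-0.2741, -0.0944, 0.0054, 0.3256, -0.9455, 0.0000]
J3: z=[-0.9281, -0.3196, -0.1908] o=[-0.1910, -0.0658, 0.4221] → [0.2014, -0.0856, -0.8365, -0.9281, -0.3196, -0.1908]
J4: z=[-0.9281, -0.3196, -0.1908] o=[-0.3868, 0.5491, 0.3443] → [0.0592, -0.0507, -0.2032, -0.9281, -0.3196, -0.1908]
J5: z=[-0.2722, 0.2331, 0.9336] o=[-0.9252, 0.4744, 0.2060] → [-0.2549, 0.5264, -0.2058, -0.2722, 0.2331, 0.9336]
q̇ = J⁺·V = [-0.5810, -0.0470, 0.2030, -0.4910, -0.0460]

-0.5810 -0.0470 0.2030 -0.4910 -0.0460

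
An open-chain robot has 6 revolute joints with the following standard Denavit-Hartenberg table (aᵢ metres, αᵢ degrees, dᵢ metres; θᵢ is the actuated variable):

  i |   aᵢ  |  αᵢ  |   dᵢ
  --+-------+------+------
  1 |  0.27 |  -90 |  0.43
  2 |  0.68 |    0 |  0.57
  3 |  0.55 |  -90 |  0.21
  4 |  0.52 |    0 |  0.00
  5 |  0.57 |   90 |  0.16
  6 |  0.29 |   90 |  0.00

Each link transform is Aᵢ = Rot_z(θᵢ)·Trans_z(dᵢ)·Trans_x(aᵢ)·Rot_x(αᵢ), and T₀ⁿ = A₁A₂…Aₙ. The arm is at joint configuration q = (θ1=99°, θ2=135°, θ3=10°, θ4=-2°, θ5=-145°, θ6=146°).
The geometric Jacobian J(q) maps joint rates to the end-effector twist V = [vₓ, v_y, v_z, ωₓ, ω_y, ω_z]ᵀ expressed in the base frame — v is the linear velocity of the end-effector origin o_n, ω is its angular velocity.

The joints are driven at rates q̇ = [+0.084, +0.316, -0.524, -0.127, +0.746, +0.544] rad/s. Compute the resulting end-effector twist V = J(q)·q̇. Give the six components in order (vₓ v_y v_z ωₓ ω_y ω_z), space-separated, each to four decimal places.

-0.0579 -0.2816 -0.2336 0.6736 -0.0070 0.7610

o_n = [-0.8021, -1.1855, -0.2419]
J₁: ẑ×o_n = [1.1855, -0.8021, 0.0000], ω = ẑ
J2: z=[-0.9877, -0.1564, 0.0000] o=[-0.0422, 0.2667, 0.4300] → [0.1051, -0.6637, 1.3154, -0.9877, -0.1564, 0.0000]
J3: z=[-0.9877, -0.1564, 0.0000] o=[-0.5300, -0.2974, -0.0508] → [0.0299, -0.1887, 0.8346, -0.9877, -0.1564, 0.0000]
J4: z=[0.0897, -0.5665, 0.8192] o=[-0.6669, -0.7752, -0.3663] → [0.2656, -0.1219, -0.1134, 0.0897, -0.5665, 0.8192]
J5: z=[0.0897, -0.5665, 0.8192] o=[-0.6183, -1.1985, -0.6644] → [-0.2500, -0.1885, -0.1030, 0.0897, -0.5665, 0.8192]
J6: z=[0.7586, 0.5718, 0.3124] o=[-0.9718, -0.9510, -0.2591] → [0.0831, 0.0400, -0.2749, 0.7586, 0.5718, 0.3124]
V = J·q̇ = [-0.0579, -0.2816, -0.2336, 0.6736, -0.0070, 0.7610]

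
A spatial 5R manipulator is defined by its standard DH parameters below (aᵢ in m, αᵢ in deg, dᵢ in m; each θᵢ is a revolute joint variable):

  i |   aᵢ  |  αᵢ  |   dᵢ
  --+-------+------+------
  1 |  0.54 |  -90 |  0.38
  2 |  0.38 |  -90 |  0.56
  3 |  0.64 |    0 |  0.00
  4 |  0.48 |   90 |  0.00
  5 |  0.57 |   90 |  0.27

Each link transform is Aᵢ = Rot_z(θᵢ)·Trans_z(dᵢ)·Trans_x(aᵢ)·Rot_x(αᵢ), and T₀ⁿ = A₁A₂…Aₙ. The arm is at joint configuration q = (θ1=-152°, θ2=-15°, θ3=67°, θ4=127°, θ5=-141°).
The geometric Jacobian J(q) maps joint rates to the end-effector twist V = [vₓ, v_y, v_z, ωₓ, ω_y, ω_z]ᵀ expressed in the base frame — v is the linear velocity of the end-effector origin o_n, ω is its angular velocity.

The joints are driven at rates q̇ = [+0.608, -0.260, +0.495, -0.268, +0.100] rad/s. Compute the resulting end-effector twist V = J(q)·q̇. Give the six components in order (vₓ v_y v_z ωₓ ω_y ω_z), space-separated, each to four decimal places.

o_n = [-0.9783, -0.2006, 0.8634]
J₁: ẑ×o_n = [0.2006, -0.9783, 0.0000], ω = ẑ
J2: z=[0.4695, -0.8829, 0.0000] o=[-0.4768, -0.2535, 0.3800] → [-0.4268, -0.2269, -0.4180, 0.4695, -0.8829, 0.0000]
J3: z=[-0.2285, -0.1215, -0.9659] o=[-0.5380, -0.9203, 0.4784] → [0.6484, 0.5133, -0.2180, -0.2285, -0.1215, -0.9659]
J4: z=[-0.2285, -0.1215, -0.9659] o=[-1.0278, -0.5135, 0.5431] → [0.2633, 0.0253, -0.0655, -0.2285, -0.1215, -0.9659]
J5: z=[-0.2492, 0.9664, -0.0626] o=[-0.5761, -0.4048, 0.4225] → [0.4388, 0.1350, 0.3378, -0.2492, 0.9664, -0.0626]
V = J·q̇ = [0.5272, -0.2750, 0.0521, -0.1989, 0.2986, 0.3825]

0.5272 -0.2750 0.0521 -0.1989 0.2986 0.3825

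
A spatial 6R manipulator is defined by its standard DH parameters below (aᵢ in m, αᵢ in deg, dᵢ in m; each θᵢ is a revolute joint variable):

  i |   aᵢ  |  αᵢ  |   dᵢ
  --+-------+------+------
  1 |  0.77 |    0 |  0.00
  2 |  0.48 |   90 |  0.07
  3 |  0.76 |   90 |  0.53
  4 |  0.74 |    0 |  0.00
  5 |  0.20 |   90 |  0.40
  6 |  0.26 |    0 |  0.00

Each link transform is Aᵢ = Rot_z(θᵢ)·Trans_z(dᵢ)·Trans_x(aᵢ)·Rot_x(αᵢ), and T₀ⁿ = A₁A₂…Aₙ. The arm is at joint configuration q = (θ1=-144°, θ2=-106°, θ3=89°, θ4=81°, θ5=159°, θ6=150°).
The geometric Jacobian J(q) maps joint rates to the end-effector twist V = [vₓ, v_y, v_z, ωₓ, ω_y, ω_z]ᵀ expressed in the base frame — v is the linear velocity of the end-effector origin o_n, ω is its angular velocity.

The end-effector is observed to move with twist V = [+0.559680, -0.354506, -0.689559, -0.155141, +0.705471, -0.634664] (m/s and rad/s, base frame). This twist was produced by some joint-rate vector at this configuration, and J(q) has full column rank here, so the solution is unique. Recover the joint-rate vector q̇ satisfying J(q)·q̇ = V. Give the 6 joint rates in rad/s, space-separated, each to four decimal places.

0.5580 -0.6700 -0.1990 0.8290 -0.1040 0.5890

o_n = [0.2317, 0.9497, 0.9490]
J₁: ẑ×o_n = [-0.9497, 0.2317, 0.0000], ω = ẑ
J2: z=[0.0000, 0.0000, 1.0000] o=[-0.6229, -0.4526, 0.0000] → [-1.4023, 0.8546, 0.0000, 0.0000, 0.0000, 1.0000]
J3: z=[0.9397, 0.3420, 0.0000] o=[-0.7871, -0.0015, 0.0700] → [0.3006, -0.8260, 0.5454, 0.9397, 0.3420, 0.0000]
J4: z=[-0.3420, 0.9395, -0.0175] o=[-0.2936, 0.1922, 0.8299] → [0.1251, 0.0316, -0.7526, -0.3420, 0.9395, -0.0175]
J5: z=[-0.3420, 0.9395, -0.0175] o=[0.3925, 0.4441, 0.9456] → [0.0120, 0.0039, -0.0218, -0.3420, 0.9395, -0.0175]
J6: z=[0.4750, 0.1568, -0.8659] o=[0.0936, 0.7590, 0.8387] → [0.1824, -0.1720, 0.0689, 0.4750, 0.1568, -0.8659]
q̇ = J⁺·V = [0.5580, -0.6700, -0.1990, 0.8290, -0.1040, 0.5890]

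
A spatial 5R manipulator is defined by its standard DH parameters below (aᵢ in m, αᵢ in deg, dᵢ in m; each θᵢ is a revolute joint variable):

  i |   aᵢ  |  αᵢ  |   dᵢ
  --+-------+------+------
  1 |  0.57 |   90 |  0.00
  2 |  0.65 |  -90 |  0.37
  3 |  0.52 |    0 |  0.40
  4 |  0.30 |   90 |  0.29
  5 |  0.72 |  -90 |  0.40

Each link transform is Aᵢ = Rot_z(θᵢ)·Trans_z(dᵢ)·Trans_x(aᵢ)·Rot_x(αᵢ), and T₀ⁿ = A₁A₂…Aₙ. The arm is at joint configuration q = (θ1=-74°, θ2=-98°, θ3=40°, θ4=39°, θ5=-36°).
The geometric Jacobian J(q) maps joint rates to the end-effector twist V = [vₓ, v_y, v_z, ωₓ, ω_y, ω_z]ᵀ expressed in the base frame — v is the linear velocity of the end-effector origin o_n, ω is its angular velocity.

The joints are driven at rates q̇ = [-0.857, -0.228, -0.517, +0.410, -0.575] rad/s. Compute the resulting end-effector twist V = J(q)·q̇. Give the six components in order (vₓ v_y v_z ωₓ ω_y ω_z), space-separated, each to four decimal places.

o_n = [0.8932, -0.3787, -1.6308]
J₁: ẑ×o_n = [0.3787, 0.8932, -0.0000], ω = ẑ
J2: z=[-0.9613, -0.2756, 0.0000] o=[0.1571, -0.5479, 0.0000] → [0.4495, -1.5677, 0.0402, -0.9613, -0.2756, 0.0000]
J3: z=[0.2730, -0.9519, -0.1392] o=[-0.2235, -0.5629, -0.6437] → [0.9653, 0.1140, 1.1133, 0.2730, -0.9519, -0.1392]
J4: z=[0.2730, -0.9519, -0.1392] o=[0.1917, -0.7983, -1.0938] → [0.5696, 0.0490, 0.7823, 0.2730, -0.9519, -0.1392]
J5: z=[-0.2211, 0.0787, -0.9721] o=[0.5518, -0.9855, -1.1909] → [0.5552, -0.4292, -0.1610, -0.2211, 0.0787, -0.9721]
V = J·q̇ = [-1.0118, -0.2001, -0.1714, 0.3171, 0.1194, -0.2832]

-1.0118 -0.2001 -0.1714 0.3171 0.1194 -0.2832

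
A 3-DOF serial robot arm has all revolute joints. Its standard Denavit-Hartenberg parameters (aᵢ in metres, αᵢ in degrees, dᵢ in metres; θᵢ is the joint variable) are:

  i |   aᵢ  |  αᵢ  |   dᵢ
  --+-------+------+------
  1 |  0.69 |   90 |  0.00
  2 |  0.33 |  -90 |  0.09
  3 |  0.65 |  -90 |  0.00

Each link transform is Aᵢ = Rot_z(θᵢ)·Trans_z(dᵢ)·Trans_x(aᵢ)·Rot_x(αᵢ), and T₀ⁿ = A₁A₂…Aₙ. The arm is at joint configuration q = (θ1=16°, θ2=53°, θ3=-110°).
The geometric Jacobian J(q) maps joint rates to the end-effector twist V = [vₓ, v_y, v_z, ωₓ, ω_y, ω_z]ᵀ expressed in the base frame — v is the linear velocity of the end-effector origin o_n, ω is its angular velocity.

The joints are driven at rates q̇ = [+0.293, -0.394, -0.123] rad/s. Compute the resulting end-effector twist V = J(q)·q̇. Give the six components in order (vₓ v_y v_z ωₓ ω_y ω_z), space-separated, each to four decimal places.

0.1180 0.2924 -0.0855 -0.0142 0.4058 0.2190

o_n = [0.9187, -0.4656, 0.0860]
J₁: ẑ×o_n = [0.4656, 0.9187, -0.0000], ω = ẑ
J2: z=[0.2756, -0.9613, 0.0000] o=[0.6633, 0.1902, 0.0000] → [-0.0827, -0.0237, 0.0648, 0.2756, -0.9613, 0.0000]
J3: z=[-0.7677, -0.2201, 0.6018] o=[0.8790, 0.1584, 0.2635] → [0.4146, -0.1124, 0.4878, -0.7677, -0.2201, 0.6018]
V = J·q̇ = [0.1180, 0.2924, -0.0855, -0.0142, 0.4058, 0.2190]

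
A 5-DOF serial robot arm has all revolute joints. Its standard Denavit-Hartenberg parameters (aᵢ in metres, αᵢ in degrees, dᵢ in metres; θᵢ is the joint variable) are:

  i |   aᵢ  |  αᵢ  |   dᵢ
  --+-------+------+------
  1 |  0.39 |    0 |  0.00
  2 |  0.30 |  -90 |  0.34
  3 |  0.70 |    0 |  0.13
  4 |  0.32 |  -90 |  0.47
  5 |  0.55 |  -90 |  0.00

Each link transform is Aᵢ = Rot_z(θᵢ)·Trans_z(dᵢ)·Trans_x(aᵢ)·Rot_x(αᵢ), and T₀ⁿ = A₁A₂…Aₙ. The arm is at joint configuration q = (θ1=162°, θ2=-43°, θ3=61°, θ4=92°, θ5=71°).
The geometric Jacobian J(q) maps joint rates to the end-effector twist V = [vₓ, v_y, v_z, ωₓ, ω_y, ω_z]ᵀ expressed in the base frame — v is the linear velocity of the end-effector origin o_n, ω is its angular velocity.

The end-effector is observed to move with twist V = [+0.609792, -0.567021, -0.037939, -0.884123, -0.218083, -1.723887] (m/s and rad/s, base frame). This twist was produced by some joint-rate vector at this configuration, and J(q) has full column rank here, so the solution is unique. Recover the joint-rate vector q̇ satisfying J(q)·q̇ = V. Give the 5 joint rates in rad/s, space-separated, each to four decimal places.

o_n = [-0.5352, 0.2520, -0.4988]
J₁: ẑ×o_n = [-0.2520, -0.5352, 0.0000], ω = ẑ
J2: z=[0.0000, 0.0000, 1.0000] o=[-0.3709, 0.1205, 0.0000] → [-0.1315, -0.1643, 0.0000, 0.0000, 0.0000, 1.0000]
J3: z=[-0.8746, -0.4848, 0.0000] o=[-0.5164, 0.3829, 0.3400] → [0.4067, -0.7336, 0.1053, -0.8746, -0.4848, 0.0000]
J4: z=[-0.8746, -0.4848, 0.0000] o=[-0.7946, 0.6167, -0.2722] → [0.1098, -0.1982, 0.4447, -0.8746, -0.4848, 0.0000]
J5: z=[0.2201, -0.3971, 0.8910] o=[-1.0674, 0.1395, -0.4175] → [-0.0680, 0.4921, 0.2361, 0.2201, -0.3971, 0.8910]
q̇ = J⁺·V = [-0.3770, -0.8800, 0.8990, -0.0200, -0.5240]

-0.3770 -0.8800 0.8990 -0.0200 -0.5240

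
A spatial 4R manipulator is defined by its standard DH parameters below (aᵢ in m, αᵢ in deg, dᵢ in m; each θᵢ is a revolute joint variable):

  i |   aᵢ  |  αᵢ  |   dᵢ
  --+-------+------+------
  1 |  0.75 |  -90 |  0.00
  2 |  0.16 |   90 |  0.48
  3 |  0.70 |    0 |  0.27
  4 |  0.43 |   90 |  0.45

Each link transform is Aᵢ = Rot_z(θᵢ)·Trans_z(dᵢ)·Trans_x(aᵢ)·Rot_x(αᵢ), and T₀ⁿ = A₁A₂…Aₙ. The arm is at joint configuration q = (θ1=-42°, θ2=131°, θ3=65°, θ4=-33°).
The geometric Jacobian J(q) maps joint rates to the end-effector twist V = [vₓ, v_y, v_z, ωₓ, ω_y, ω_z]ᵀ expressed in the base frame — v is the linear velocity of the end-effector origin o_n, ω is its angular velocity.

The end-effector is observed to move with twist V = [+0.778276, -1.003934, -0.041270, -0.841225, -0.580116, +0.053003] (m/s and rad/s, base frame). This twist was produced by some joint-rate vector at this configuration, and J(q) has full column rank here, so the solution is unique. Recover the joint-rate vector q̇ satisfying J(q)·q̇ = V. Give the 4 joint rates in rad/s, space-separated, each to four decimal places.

o_n = [1.4593, 0.4922, -1.0916]
J₁: ẑ×o_n = [-0.4922, 1.4593, 0.0000], ω = ẑ
J2: z=[0.6691, 0.7431, 0.0000] o=[0.5574, -0.5018, 0.0000] → [-0.8112, 0.7304, -0.0051, 0.6691, 0.7431, 0.0000]
J3: z=[0.5609, -0.5050, -0.6561] o=[0.8005, -0.0749, -0.1208] → [0.8624, 0.1123, 0.6508, 0.5609, -0.5050, -0.6561]
J4: z=[0.5609, -0.5050, -0.6561] o=[1.2322, 0.3901, -0.5212] → [0.3551, 0.1710, 0.1720, 0.5609, -0.5050, -0.6561]
q̇ = J⁺·V = [-0.1530, -0.9940, 0.0160, -0.3300]

-0.1530 -0.9940 0.0160 -0.3300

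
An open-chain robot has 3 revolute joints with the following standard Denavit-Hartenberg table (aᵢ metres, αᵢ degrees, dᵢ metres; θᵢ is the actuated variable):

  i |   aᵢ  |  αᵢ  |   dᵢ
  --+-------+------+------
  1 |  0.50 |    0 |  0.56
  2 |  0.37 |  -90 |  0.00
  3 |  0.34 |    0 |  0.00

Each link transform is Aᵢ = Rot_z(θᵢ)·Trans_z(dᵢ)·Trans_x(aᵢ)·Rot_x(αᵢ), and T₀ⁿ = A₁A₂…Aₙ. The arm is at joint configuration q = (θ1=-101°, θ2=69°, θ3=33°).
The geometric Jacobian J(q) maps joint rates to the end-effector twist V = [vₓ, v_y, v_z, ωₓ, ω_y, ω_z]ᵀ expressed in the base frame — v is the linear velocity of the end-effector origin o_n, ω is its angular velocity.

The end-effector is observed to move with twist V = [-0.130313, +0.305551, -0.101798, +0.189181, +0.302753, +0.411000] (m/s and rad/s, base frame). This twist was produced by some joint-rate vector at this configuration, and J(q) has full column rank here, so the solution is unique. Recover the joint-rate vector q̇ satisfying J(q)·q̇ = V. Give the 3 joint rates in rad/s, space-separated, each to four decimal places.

o_n = [0.4602, -0.8380, 0.3748]
J₁: ẑ×o_n = [0.8380, 0.4602, -0.0000], ω = ẑ
J2: z=[0.0000, 0.0000, 1.0000] o=[-0.0954, -0.4908, 0.5600] → [0.3472, 0.5556, -0.0000, 0.0000, 0.0000, 1.0000]
J3: z=[0.5299, 0.8480, 0.0000] o=[0.2184, -0.6869, 0.5600] → [-0.1570, 0.0981, -0.2851, 0.5299, 0.8480, 0.0000]
q̇ = J⁺·V = [-0.4420, 0.8530, 0.3570]

-0.4420 0.8530 0.3570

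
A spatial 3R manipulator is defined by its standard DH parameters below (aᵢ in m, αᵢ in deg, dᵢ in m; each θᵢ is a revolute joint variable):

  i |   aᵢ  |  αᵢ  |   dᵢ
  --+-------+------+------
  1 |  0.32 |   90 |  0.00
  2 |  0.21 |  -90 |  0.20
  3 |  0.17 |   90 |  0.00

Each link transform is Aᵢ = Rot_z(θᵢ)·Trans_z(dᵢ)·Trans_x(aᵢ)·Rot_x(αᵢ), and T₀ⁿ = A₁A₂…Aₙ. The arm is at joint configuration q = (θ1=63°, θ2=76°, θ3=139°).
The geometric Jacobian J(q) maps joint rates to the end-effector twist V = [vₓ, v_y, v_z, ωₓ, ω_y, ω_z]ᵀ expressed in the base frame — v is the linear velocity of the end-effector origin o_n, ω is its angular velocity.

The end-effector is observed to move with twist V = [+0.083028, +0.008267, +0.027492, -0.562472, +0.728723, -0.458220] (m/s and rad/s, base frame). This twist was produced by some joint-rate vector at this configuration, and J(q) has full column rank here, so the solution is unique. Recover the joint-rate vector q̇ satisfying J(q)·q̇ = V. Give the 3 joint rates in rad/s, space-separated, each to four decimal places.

o_n = [0.2331, 0.2626, 0.0793]
J₁: ẑ×o_n = [-0.2626, 0.2331, 0.0000], ω = ẑ
J2: z=[0.8910, -0.4540, 0.0000] o=[0.1453, 0.2851, 0.0000] → [-0.0360, -0.0706, 0.0198, 0.8910, -0.4540, 0.0000]
J3: z=[-0.4405, -0.8645, 0.2419] o=[0.3465, 0.2396, 0.2038] → [0.1021, -0.0823, -0.1082, -0.4405, -0.8645, 0.2419]
q̇ = J⁺·V = [-0.3600, -0.8320, -0.4060]

-0.3600 -0.8320 -0.4060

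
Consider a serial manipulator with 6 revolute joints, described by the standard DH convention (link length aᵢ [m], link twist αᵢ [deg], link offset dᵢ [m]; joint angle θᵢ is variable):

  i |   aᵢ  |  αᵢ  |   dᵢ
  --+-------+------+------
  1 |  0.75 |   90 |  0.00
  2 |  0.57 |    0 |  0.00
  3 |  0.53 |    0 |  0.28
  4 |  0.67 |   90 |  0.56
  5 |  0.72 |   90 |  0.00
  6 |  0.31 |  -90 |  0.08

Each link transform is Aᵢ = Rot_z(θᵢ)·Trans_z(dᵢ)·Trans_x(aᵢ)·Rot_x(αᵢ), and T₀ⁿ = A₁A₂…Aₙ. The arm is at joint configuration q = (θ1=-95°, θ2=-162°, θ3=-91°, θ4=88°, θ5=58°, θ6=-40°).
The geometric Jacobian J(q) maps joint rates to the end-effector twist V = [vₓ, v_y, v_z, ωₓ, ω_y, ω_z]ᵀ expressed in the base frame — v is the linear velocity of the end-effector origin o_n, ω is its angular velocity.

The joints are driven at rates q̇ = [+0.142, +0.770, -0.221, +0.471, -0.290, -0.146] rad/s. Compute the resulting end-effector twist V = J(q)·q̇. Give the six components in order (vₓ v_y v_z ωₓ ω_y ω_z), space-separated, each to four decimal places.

-0.0011 -0.4208 -1.7640 -1.1102 -0.0983 -0.1061

o_n = [-1.5077, 1.2344, -0.1841]
J₁: ẑ×o_n = [-1.2344, -1.5077, 0.0000], ω = ẑ
J2: z=[-0.9962, 0.0872, 0.0000] o=[-0.0654, -0.7471, 0.0000] → [-0.0160, -0.1834, -1.8483, -0.9962, 0.0872, 0.0000]
J3: z=[-0.9962, 0.0872, 0.0000] o=[-0.0181, -0.2071, -0.1761] → [-0.0007, -0.0079, -1.3062, -0.9962, 0.0872, 0.0000]
J4: z=[-0.9962, 0.0872, 0.0000] o=[-0.2835, -0.0283, 0.3307] → [-0.0449, -0.5128, -1.1512, -0.9962, 0.0872, 0.0000]
J5: z=[0.0226, 0.2578, 0.9659] o=[-0.7850, 0.6652, 0.1573] → [-0.6378, -0.6904, 0.1992, 0.0226, 0.2578, 0.9659]
J6: z=[0.5993, 0.7698, -0.2195] o=[-1.3612, 1.0855, 0.0585] → [-0.1541, 0.1776, 0.2021, 0.5993, 0.7698, -0.2195]
V = J·q̇ = [-0.0011, -0.4208, -1.7640, -1.1102, -0.0983, -0.1061]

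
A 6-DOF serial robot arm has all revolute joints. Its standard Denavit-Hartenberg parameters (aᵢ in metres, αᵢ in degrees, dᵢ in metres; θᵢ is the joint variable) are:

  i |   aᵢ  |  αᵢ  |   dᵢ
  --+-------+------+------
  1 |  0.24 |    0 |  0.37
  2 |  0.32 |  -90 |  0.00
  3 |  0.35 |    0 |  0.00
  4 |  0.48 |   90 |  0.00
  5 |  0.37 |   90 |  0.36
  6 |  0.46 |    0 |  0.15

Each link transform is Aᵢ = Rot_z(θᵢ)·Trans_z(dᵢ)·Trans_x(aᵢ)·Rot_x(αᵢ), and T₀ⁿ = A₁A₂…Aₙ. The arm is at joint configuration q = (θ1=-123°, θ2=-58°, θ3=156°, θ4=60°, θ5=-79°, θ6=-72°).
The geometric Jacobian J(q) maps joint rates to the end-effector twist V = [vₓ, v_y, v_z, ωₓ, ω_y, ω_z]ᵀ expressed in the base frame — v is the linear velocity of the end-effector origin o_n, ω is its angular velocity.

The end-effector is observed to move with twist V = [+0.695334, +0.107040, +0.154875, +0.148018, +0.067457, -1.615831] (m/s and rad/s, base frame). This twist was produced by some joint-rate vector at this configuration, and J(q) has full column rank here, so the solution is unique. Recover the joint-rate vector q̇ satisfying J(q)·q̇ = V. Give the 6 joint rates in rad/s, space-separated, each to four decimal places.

o_n = [0.1810, 0.3247, 0.5434]
J₁: ẑ×o_n = [-0.3247, 0.1810, 0.0000], ω = ẑ
J2: z=[0.0000, 0.0000, 1.0000] o=[-0.1307, -0.2013, 0.3700] → [-0.5260, 0.3117, 0.0000, 0.0000, 0.0000, 1.0000]
J3: z=[-0.0175, -0.9998, 0.0000] o=[-0.4507, -0.1957, 0.3700] → [-0.1733, 0.0030, 0.6225, -0.0175, -0.9998, 0.0000]
J4: z=[-0.0175, -0.9998, 0.0000] o=[-0.1310, -0.2013, 0.2276] → [-0.3157, 0.0055, 0.3027, -0.0175, -0.9998, 0.0000]
J5: z=[0.5877, -0.0103, -0.8090] o=[0.2573, -0.2081, 0.5098] → [0.4307, 0.0420, 0.3123, 0.5877, -0.0103, -0.8090]
J6: z=[-0.7907, 0.2046, -0.5770] o=[0.5323, 0.1504, 0.2600] → [0.1586, 0.4267, -0.0659, -0.7907, 0.2046, -0.5770]
q̇ = J⁺·V = [-0.1150, -0.4320, -0.3650, 0.3940, 0.9510, 0.5190]

-0.1150 -0.4320 -0.3650 0.3940 0.9510 0.5190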